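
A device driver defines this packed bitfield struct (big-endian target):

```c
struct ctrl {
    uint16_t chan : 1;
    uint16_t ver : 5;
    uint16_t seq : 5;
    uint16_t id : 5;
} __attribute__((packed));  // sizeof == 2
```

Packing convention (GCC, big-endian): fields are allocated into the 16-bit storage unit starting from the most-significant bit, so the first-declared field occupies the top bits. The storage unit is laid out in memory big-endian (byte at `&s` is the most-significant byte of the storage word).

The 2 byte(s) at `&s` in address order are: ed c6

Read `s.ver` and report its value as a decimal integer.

27

[0]=0xed [1]=0xc6 (big-endian) → word 0xedc6
chan [15+:1] = (word>>15) & 0x1 = 1
ver [10+:5] = (word>>10) & 0x1f = 27  ←
seq [5+:5] = (word>>5) & 0x1f = 14
id [0+:5] = (word>>0) & 0x1f = 6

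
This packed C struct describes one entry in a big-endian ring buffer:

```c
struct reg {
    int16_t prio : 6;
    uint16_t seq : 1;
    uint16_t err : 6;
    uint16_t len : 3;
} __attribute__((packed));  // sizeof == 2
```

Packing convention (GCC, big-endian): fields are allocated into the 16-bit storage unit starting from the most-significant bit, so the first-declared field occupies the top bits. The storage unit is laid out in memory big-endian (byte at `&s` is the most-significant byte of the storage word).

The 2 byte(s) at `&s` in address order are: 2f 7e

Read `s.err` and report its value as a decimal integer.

[0]=0x2f [1]=0x7e (big-endian) → word 0x2f7e
prio:6 @ bit 10 → (0x2f7e>>10)&0x3f = 0xb
seq:1 @ bit 9 → (0x2f7e>>9)&0x1 = 0x1
err:6 @ bit 3 → (0x2f7e>>3)&0x3f = 0x2f  ←
len:3 @ bit 0 → (0x2f7e>>0)&0x7 = 0x6

47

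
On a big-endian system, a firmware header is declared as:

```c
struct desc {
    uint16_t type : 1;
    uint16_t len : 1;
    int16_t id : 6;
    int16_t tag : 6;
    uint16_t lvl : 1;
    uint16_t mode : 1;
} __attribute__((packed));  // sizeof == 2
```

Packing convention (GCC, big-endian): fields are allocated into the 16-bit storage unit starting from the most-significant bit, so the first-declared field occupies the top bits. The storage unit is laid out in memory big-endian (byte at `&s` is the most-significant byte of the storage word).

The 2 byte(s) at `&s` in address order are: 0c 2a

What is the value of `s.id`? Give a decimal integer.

[0]=0x0c [1]=0x2a (big-endian) → word 0x0c2a
type [15+:1] = (word>>15) & 0x1 = 0
len [14+:1] = (word>>14) & 0x1 = 0
id [8+:6] = (word>>8) & 0x3f = 12  ←
tag [2+:6] = (word>>2) & 0x3f = 10
lvl [1+:1] = (word>>1) & 0x1 = 1
mode [0+:1] = (word>>0) & 0x1 = 0
id signed 6b, MSB=0: value = 12

12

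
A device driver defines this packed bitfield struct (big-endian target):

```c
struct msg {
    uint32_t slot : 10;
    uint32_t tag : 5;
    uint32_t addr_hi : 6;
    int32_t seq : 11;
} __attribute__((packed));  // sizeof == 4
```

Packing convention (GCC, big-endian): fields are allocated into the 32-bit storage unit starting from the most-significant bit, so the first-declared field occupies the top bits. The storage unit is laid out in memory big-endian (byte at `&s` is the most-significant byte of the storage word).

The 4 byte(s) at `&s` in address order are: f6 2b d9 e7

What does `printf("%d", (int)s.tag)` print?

[0]=0xf6 [1]=0x2b [2]=0xd9 [3]=0xe7 (big-endian) → word 0xf62bd9e7
slot:10 @ bit 22 → (0xf62bd9e7>>22)&0x3ff = 0x3d8
tag:5 @ bit 17 → (0xf62bd9e7>>17)&0x1f = 0x15  ←
addr_hi:6 @ bit 11 → (0xf62bd9e7>>11)&0x3f = 0x3b
seq:11 @ bit 0 → (0xf62bd9e7>>0)&0x7ff = 0x1e7

21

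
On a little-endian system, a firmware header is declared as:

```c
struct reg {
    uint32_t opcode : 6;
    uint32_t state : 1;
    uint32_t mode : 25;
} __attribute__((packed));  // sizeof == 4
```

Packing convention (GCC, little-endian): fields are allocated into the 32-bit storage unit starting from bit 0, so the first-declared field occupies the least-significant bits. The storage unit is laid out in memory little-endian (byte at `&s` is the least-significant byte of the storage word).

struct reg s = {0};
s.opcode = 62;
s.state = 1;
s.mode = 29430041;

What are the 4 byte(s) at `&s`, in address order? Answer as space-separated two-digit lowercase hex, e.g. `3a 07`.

opcode (6b) val=62 bits=0x3e at bit 0: 0x0000003e
state (1b) val=1 bits=0x1 at bit 6: 0x0000007e
mode (25b) val=29430041 bits=0x1c11119 at bit 7: 0xe0888cfe
word = 0xe0888cfe → little-endian bytes:
  [0]=0xfe  [1]=0x8c  [2]=0x88  [3]=0xe0

fe 8c 88 e0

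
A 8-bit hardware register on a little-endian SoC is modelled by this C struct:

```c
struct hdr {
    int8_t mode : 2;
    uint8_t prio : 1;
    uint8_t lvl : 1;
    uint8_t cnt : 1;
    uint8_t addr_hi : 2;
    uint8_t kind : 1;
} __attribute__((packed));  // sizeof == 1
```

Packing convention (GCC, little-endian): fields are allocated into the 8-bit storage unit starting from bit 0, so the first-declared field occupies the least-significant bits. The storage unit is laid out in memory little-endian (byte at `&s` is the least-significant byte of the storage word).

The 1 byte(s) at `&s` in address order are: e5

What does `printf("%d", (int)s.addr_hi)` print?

3

[0]=0xe5 (little-endian) → word 0xe5
mode:2 @ bit 0 → (0xe5>>0)&0x3 = 0x1
prio:1 @ bit 2 → (0xe5>>2)&0x1 = 0x1
lvl:1 @ bit 3 → (0xe5>>3)&0x1 = 0x0
cnt:1 @ bit 4 → (0xe5>>4)&0x1 = 0x0
addr_hi:2 @ bit 5 → (0xe5>>5)&0x3 = 0x3  ←
kind:1 @ bit 7 → (0xe5>>7)&0x1 = 0x1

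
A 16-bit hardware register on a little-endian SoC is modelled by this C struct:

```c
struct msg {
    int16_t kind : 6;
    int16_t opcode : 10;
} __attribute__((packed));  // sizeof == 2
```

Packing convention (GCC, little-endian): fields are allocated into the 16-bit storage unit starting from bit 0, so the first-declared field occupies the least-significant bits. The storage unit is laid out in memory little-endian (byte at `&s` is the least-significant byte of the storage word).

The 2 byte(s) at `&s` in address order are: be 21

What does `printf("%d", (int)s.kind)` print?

[0]=0xbe [1]=0x21 (little-endian) → word 0x21be
kind [0+:6] = (word>>0) & 0x3f = 62  ←
opcode [6+:10] = (word>>6) & 0x3ff = 134
kind signed 6b, MSB=1: 62 - 64 = -2

-2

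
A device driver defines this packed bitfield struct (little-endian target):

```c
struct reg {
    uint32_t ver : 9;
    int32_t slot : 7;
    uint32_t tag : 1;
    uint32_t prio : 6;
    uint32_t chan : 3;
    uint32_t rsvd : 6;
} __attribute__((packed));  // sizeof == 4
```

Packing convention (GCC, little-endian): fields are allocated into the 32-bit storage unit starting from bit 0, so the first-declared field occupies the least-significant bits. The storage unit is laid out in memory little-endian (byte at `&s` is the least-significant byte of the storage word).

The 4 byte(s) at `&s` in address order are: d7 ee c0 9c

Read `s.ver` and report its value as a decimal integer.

[0]=0xd7 [1]=0xee [2]=0xc0 [3]=0x9c (little-endian) → word 0x9cc0eed7
ver [0+:9] = (word>>0) & 0x1ff = 215  ←
slot [9+:7] = (word>>9) & 0x7f = 119
tag [16+:1] = (word>>16) & 0x1 = 0
prio [17+:6] = (word>>17) & 0x3f = 32
chan [23+:3] = (word>>23) & 0x7 = 1
rsvd [26+:6] = (word>>26) & 0x3f = 39

215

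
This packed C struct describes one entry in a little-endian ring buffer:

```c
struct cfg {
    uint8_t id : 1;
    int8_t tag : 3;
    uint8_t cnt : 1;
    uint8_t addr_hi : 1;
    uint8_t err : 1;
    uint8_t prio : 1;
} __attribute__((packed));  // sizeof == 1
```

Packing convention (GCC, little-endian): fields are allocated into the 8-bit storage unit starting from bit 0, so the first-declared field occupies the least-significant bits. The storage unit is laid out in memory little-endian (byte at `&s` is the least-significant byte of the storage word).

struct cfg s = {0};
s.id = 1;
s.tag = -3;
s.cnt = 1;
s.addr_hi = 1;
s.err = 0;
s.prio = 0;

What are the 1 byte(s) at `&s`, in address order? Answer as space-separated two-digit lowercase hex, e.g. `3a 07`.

3b

id (1b) val=1 bits=0x1 at bit 0: 0x01
tag (3b) val=-3 bits=0x5 at bit 1: 0x0b
cnt (1b) val=1 bits=0x1 at bit 4: 0x1b
addr_hi (1b) val=1 bits=0x1 at bit 5: 0x3b
err (1b) val=0 bits=0x0 at bit 6: 0x3b
prio (1b) val=0 bits=0x0 at bit 7: 0x3b
word = 0x3b → little-endian bytes:
  [0]=0x3b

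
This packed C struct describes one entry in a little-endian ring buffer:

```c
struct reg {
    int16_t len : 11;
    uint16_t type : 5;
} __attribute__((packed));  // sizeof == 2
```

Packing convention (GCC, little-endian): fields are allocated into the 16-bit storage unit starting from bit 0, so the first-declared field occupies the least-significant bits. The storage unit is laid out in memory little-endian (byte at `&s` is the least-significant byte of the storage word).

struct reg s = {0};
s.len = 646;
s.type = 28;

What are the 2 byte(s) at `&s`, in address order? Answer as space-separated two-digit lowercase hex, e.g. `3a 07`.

len (11b) val=646 bits=0x286 at bit 0: 0x0286
type (5b) val=28 bits=0x1c at bit 11: 0xe286
word = 0xe286 → little-endian bytes:
  [0]=0x86  [1]=0xe2

86 e2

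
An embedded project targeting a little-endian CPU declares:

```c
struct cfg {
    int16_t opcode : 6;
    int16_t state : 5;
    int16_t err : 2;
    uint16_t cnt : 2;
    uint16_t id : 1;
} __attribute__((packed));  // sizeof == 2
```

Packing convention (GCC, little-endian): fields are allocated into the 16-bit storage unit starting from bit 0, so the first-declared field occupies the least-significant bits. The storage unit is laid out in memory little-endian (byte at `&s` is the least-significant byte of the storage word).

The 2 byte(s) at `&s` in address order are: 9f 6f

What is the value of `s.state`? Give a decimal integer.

[0]=0x9f [1]=0x6f (little-endian) → word 0x6f9f
opcode:6 @ bit 0 → (0x6f9f>>0)&0x3f = 0x1f
state:5 @ bit 6 → (0x6f9f>>6)&0x1f = 0x1e  ←
err:2 @ bit 11 → (0x6f9f>>11)&0x3 = 0x1
cnt:2 @ bit 13 → (0x6f9f>>13)&0x3 = 0x3
id:1 @ bit 15 → (0x6f9f>>15)&0x1 = 0x0
state signed 5b, MSB=1: 30 - 32 = -2

-2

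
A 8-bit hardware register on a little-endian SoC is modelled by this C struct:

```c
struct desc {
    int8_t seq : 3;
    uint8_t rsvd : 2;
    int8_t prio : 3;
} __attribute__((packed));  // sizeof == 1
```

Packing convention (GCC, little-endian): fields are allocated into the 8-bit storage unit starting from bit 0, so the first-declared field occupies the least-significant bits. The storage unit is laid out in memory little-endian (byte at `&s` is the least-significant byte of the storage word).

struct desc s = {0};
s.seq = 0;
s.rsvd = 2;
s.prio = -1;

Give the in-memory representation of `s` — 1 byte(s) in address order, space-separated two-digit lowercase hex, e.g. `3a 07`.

seq:3 = 0 → 0x0 << 0 → word 0x00
rsvd:2 = 2 → 0x2 << 3 → word 0x10
prio:3 = -1 → 0x7 << 5 → word 0xf0
word = 0xf0 → little-endian bytes:
  [0]=0xf0

f0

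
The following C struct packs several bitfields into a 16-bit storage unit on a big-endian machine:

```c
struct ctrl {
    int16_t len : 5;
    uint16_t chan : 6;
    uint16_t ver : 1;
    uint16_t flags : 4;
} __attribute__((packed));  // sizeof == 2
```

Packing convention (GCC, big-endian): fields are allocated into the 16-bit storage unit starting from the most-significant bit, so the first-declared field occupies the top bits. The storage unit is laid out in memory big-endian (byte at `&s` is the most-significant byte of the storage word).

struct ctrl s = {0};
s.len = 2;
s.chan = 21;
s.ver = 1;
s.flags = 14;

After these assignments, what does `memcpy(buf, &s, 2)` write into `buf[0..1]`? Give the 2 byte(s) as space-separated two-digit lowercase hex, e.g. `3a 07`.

12 be

len (5b) val=2 bits=0x2 at bit 11: 0x1000
chan (6b) val=21 bits=0x15 at bit 5: 0x12a0
ver (1b) val=1 bits=0x1 at bit 4: 0x12b0
flags (4b) val=14 bits=0xe at bit 0: 0x12be
word = 0x12be → big-endian bytes:
  [0]=0x12  [1]=0xbe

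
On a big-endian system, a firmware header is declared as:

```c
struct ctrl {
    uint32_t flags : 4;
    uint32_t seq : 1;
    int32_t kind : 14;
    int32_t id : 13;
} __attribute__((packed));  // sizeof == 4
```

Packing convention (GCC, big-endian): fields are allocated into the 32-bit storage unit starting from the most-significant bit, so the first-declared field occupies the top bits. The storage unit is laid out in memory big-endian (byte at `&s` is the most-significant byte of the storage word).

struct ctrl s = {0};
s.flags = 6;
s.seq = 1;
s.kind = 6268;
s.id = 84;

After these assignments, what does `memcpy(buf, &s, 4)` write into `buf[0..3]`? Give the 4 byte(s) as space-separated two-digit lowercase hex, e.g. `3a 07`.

6b 0f 80 54

flags:4 = 6 → 0x6 << 28 → word 0x60000000
seq:1 = 1 → 0x1 << 27 → word 0x68000000
kind:14 = 6268 → 0x187c << 13 → word 0x6b0f8000
id:13 = 84 → 0x54 << 0 → word 0x6b0f8054
word = 0x6b0f8054 → big-endian bytes:
  [0]=0x6b  [1]=0x0f  [2]=0x80  [3]=0x54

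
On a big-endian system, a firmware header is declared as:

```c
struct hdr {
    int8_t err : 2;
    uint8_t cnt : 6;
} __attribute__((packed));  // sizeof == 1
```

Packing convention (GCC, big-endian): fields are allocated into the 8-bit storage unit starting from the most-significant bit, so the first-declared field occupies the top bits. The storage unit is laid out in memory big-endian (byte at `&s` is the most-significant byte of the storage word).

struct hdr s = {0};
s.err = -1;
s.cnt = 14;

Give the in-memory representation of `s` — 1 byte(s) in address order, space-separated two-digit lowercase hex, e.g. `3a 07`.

[6+:2] err=-1 & 0x3 = 0x3; word=0xc0
[0+:6] cnt=14 & 0x3f = 0xe; word=0xce
word = 0xce → big-endian bytes:
  [0]=0xce

ce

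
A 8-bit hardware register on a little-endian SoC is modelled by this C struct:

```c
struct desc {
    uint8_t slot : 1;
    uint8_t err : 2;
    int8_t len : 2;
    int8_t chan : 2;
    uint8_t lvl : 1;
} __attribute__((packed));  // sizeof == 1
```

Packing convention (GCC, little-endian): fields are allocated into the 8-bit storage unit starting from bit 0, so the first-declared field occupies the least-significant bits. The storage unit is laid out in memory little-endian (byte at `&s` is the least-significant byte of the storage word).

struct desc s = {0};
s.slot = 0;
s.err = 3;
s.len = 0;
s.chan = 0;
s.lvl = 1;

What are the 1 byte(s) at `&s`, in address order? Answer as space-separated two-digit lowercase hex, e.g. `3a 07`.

slot:1 = 0 → 0x0 << 0 → word 0x00
err:2 = 3 → 0x3 << 1 → word 0x06
len:2 = 0 → 0x0 << 3 → word 0x06
chan:2 = 0 → 0x0 << 5 → word 0x06
lvl:1 = 1 → 0x1 << 7 → word 0x86
word = 0x86 → little-endian bytes:
  [0]=0x86

86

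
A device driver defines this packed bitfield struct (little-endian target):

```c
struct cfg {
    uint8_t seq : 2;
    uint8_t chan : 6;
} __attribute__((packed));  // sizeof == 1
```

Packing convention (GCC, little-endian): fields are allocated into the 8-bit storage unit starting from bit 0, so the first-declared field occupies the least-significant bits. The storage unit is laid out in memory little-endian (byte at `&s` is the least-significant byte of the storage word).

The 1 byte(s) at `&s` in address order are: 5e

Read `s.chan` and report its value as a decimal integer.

23

[0]=0x5e (little-endian) → word 0x5e
seq:2 @ bit 0 → (0x5e>>0)&0x3 = 0x2
chan:6 @ bit 2 → (0x5e>>2)&0x3f = 0x17  ←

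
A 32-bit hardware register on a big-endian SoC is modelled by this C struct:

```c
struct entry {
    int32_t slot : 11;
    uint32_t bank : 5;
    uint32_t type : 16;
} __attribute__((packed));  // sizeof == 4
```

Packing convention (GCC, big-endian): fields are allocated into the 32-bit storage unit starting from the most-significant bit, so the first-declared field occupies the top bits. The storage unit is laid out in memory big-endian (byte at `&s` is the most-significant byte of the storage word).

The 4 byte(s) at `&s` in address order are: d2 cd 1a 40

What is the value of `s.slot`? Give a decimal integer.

[0]=0xd2 [1]=0xcd [2]=0x1a [3]=0x40 (big-endian) → word 0xd2cd1a40
slot:11 @ bit 21 → (0xd2cd1a40>>21)&0x7ff = 0x696  ←
bank:5 @ bit 16 → (0xd2cd1a40>>16)&0x1f = 0xd
type:16 @ bit 0 → (0xd2cd1a40>>0)&0xffff = 0x1a40
slot signed 11b, MSB=1: 1686 - 2048 = -362

-362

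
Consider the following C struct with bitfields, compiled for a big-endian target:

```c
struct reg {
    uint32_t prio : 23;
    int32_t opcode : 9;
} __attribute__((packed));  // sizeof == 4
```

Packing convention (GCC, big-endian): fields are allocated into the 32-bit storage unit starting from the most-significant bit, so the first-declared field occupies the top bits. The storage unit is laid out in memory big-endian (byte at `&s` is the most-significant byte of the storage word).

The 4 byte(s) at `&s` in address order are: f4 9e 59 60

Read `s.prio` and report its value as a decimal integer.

8015660

[0]=0xf4 [1]=0x9e [2]=0x59 [3]=0x60 (big-endian) → word 0xf49e5960
prio:23 @ bit 9 → (0xf49e5960>>9)&0x7fffff = 0x7a4f2c  ←
opcode:9 @ bit 0 → (0xf49e5960>>0)&0x1ff = 0x160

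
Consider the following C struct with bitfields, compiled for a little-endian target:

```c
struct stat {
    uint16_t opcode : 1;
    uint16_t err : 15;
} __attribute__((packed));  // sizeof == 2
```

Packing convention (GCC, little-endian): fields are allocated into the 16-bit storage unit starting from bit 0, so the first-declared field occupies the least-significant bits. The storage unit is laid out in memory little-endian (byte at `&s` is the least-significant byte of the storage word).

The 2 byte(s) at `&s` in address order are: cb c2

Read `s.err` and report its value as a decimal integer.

24933

[0]=0xcb [1]=0xc2 (little-endian) → word 0xc2cb
opcode [0+:1] = (word>>0) & 0x1 = 1
err [1+:15] = (word>>1) & 0x7fff = 24933  ←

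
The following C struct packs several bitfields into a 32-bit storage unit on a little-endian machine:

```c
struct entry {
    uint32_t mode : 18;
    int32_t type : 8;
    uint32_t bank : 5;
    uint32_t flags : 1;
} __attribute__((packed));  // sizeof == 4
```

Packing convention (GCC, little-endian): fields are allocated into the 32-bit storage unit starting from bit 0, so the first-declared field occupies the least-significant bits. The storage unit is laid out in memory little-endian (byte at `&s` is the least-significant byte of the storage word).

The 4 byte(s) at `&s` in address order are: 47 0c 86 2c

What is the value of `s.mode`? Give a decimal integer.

134215

[0]=0x47 [1]=0x0c [2]=0x86 [3]=0x2c (little-endian) → word 0x2c860c47
mode:18 @ bit 0 → (0x2c860c47>>0)&0x3ffff = 0x20c47  ←
type:8 @ bit 18 → (0x2c860c47>>18)&0xff = 0x21
bank:5 @ bit 26 → (0x2c860c47>>26)&0x1f = 0xb
flags:1 @ bit 31 → (0x2c860c47>>31)&0x1 = 0x0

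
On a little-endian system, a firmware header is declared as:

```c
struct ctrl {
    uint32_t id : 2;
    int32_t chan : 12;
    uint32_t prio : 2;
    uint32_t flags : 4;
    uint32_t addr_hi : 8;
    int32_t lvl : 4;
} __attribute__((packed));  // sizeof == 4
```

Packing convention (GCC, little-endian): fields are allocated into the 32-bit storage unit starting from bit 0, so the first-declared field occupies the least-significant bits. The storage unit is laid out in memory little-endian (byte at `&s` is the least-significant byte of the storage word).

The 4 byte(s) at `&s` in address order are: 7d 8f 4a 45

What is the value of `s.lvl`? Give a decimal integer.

4

[0]=0x7d [1]=0x8f [2]=0x4a [3]=0x45 (little-endian) → word 0x454a8f7d
id:2 @ bit 0 → (0x454a8f7d>>0)&0x3 = 0x1
chan:12 @ bit 2 → (0x454a8f7d>>2)&0xfff = 0x3df
prio:2 @ bit 14 → (0x454a8f7d>>14)&0x3 = 0x2
flags:4 @ bit 16 → (0x454a8f7d>>16)&0xf = 0xa
addr_hi:8 @ bit 20 → (0x454a8f7d>>20)&0xff = 0x54
lvl:4 @ bit 28 → (0x454a8f7d>>28)&0xf = 0x4  ←
lvl signed 4b, MSB=0: value = 4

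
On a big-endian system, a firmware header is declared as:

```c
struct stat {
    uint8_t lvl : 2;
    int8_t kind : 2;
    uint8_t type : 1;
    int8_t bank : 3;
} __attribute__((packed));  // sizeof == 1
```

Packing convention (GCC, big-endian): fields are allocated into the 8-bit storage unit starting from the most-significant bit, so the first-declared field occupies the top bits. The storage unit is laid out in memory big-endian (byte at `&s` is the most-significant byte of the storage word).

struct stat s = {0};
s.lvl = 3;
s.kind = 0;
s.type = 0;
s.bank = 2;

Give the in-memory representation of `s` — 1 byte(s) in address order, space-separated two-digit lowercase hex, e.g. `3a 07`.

c2

lvl:2 = 3 → 0x3 << 6 → word 0xc0
kind:2 = 0 → 0x0 << 4 → word 0xc0
type:1 = 0 → 0x0 << 3 → word 0xc0
bank:3 = 2 → 0x2 << 0 → word 0xc2
word = 0xc2 → big-endian bytes:
  [0]=0xc2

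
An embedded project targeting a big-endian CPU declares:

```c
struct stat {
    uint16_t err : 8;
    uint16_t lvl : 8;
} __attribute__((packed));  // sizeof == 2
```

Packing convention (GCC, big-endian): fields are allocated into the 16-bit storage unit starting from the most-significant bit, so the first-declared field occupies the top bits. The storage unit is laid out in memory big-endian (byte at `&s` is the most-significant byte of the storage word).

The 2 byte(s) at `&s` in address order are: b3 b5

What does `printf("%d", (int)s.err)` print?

[0]=0xb3 [1]=0xb5 (big-endian) → word 0xb3b5
err [8+:8] = (word>>8) & 0xff = 179  ←
lvl [0+:8] = (word>>0) & 0xff = 181

179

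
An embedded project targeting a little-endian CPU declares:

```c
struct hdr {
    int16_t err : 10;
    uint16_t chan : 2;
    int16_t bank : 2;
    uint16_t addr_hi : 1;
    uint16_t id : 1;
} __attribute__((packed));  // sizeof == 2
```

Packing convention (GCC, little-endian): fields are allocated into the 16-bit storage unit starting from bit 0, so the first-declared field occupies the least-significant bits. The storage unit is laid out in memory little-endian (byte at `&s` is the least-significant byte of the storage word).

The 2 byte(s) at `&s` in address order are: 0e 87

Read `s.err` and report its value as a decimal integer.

-242

[0]=0x0e [1]=0x87 (little-endian) → word 0x870e
err [0+:10] = (word>>0) & 0x3ff = 782  ←
chan [10+:2] = (word>>10) & 0x3 = 1
bank [12+:2] = (word>>12) & 0x3 = 0
addr_hi [14+:1] = (word>>14) & 0x1 = 0
id [15+:1] = (word>>15) & 0x1 = 1
err signed 10b, MSB=1: 782 - 1024 = -242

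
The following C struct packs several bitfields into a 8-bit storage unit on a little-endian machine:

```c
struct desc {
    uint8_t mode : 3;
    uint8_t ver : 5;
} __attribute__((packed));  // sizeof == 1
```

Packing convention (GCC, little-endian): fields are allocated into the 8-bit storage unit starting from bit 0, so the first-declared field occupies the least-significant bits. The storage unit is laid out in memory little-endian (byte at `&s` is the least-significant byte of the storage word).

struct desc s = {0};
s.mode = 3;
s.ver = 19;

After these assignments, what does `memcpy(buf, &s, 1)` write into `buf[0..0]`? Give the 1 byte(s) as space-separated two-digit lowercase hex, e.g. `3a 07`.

mode:3 = 3 → 0x3 << 0 → word 0x03
ver:5 = 19 → 0x13 << 3 → word 0x9b
word = 0x9b → little-endian bytes:
  [0]=0x9b

9b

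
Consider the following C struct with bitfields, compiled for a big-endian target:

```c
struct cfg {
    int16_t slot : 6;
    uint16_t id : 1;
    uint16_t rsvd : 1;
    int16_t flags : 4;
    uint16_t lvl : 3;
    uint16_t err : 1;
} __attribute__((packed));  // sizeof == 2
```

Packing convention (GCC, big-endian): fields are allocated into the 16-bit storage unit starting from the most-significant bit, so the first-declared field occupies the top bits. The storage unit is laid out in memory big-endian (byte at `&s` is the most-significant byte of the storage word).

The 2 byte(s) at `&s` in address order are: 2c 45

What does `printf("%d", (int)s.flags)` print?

[0]=0x2c [1]=0x45 (big-endian) → word 0x2c45
slot [10+:6] = (word>>10) & 0x3f = 11
id [9+:1] = (word>>9) & 0x1 = 0
rsvd [8+:1] = (word>>8) & 0x1 = 0
flags [4+:4] = (word>>4) & 0xf = 4  ←
lvl [1+:3] = (word>>1) & 0x7 = 2
err [0+:1] = (word>>0) & 0x1 = 1
flags signed 4b, MSB=0: value = 4

4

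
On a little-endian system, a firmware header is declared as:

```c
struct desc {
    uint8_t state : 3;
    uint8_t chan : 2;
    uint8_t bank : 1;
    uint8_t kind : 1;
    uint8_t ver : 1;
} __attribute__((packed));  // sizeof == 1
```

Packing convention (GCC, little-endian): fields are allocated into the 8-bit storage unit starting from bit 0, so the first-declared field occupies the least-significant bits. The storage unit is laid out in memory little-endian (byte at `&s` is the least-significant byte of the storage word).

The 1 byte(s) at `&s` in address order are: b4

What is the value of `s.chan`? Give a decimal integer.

2

[0]=0xb4 (little-endian) → word 0xb4
state:3 @ bit 0 → (0xb4>>0)&0x7 = 0x4
chan:2 @ bit 3 → (0xb4>>3)&0x3 = 0x2  ←
bank:1 @ bit 5 → (0xb4>>5)&0x1 = 0x1
kind:1 @ bit 6 → (0xb4>>6)&0x1 = 0x0
ver:1 @ bit 7 → (0xb4>>7)&0x1 = 0x1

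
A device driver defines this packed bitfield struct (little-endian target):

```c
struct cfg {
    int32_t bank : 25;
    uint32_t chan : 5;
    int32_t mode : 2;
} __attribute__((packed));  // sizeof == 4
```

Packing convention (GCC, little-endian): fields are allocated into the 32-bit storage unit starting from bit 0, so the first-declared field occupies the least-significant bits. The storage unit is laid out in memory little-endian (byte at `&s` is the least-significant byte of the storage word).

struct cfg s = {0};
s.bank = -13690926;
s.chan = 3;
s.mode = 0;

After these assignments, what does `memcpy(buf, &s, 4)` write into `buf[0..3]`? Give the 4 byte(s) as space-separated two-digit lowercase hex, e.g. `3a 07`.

[0+:25] bank=-13690926 & 0x1ffffff = 0x12f17d2; word=0x012f17d2
[25+:5] chan=3 & 0x1f = 0x3; word=0x072f17d2
[30+:2] mode=0 & 0x3 = 0x0; word=0x072f17d2
word = 0x072f17d2 → little-endian bytes:
  [0]=0xd2  [1]=0x17  [2]=0x2f  [3]=0x07

d2 17 2f 07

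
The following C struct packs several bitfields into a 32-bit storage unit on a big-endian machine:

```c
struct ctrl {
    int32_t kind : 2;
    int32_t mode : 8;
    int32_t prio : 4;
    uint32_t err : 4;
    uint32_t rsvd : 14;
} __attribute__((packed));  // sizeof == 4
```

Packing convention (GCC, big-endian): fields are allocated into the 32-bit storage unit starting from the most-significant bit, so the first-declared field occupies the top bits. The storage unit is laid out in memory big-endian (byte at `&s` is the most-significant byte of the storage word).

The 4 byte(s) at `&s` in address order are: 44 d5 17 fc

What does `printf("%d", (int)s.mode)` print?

19

[0]=0x44 [1]=0xd5 [2]=0x17 [3]=0xfc (big-endian) → word 0x44d517fc
kind:2 @ bit 30 → (0x44d517fc>>30)&0x3 = 0x1
mode:8 @ bit 22 → (0x44d517fc>>22)&0xff = 0x13  ←
prio:4 @ bit 18 → (0x44d517fc>>18)&0xf = 0x5
err:4 @ bit 14 → (0x44d517fc>>14)&0xf = 0x4
rsvd:14 @ bit 0 → (0x44d517fc>>0)&0x3fff = 0x17fc
mode signed 8b, MSB=0: value = 19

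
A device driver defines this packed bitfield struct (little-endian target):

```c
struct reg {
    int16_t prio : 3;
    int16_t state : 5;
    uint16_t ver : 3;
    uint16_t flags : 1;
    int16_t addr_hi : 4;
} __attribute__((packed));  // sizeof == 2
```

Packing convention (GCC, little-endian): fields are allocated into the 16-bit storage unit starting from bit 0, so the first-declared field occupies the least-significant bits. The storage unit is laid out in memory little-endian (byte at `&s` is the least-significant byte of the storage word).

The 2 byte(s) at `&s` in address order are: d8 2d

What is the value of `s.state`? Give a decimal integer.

-5

[0]=0xd8 [1]=0x2d (little-endian) → word 0x2dd8
prio:3 @ bit 0 → (0x2dd8>>0)&0x7 = 0x0
state:5 @ bit 3 → (0x2dd8>>3)&0x1f = 0x1b  ←
ver:3 @ bit 8 → (0x2dd8>>8)&0x7 = 0x5
flags:1 @ bit 11 → (0x2dd8>>11)&0x1 = 0x1
addr_hi:4 @ bit 12 → (0x2dd8>>12)&0xf = 0x2
state signed 5b, MSB=1: 27 - 32 = -5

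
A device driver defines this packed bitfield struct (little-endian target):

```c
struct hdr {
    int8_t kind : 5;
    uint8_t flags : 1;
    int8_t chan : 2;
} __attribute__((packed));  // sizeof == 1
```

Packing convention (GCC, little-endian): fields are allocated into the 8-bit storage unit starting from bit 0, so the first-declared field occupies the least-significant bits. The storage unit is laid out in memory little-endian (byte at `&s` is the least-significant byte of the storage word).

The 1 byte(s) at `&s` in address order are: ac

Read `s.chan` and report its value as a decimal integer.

-2

[0]=0xac (little-endian) → word 0xac
kind:5 @ bit 0 → (0xac>>0)&0x1f = 0xc
flags:1 @ bit 5 → (0xac>>5)&0x1 = 0x1
chan:2 @ bit 6 → (0xac>>6)&0x3 = 0x2  ←
chan signed 2b, MSB=1: 2 - 4 = -2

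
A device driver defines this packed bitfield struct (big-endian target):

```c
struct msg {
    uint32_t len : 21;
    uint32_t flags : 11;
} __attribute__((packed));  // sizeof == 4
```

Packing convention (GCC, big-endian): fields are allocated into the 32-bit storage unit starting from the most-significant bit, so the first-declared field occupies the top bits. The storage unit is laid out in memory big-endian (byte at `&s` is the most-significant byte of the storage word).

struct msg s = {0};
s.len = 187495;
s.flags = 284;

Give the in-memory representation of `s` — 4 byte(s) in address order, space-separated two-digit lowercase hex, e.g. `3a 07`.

len (21b) val=187495 bits=0x2dc67 at bit 11: 0x16e33800
flags (11b) val=284 bits=0x11c at bit 0: 0x16e3391c
word = 0x16e3391c → big-endian bytes:
  [0]=0x16  [1]=0xe3  [2]=0x39  [3]=0x1c

16 e3 39 1c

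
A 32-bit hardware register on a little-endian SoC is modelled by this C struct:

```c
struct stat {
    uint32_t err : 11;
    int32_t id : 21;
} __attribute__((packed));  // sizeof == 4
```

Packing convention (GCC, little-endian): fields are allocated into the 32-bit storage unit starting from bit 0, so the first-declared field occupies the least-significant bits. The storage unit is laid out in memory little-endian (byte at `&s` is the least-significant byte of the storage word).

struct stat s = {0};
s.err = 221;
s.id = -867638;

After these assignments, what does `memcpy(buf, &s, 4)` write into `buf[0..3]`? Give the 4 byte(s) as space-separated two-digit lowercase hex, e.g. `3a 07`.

err:11 = 221 → 0xdd << 0 → word 0x000000dd
id:21 = -867638 → 0x12c2ca << 11 → word 0x961650dd
word = 0x961650dd → little-endian bytes:
  [0]=0xdd  [1]=0x50  [2]=0x16  [3]=0x96

dd 50 16 96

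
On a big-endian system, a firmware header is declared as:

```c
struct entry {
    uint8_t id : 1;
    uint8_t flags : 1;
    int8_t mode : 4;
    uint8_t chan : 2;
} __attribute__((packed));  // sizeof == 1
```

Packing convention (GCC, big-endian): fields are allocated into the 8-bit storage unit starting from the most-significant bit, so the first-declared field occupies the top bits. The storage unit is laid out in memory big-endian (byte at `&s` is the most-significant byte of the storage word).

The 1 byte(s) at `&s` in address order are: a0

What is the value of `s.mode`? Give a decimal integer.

-8

[0]=0xa0 (big-endian) → word 0xa0
id [7+:1] = (word>>7) & 0x1 = 1
flags [6+:1] = (word>>6) & 0x1 = 0
mode [2+:4] = (word>>2) & 0xf = 8  ←
chan [0+:2] = (word>>0) & 0x3 = 0
mode signed 4b, MSB=1: 8 - 16 = -8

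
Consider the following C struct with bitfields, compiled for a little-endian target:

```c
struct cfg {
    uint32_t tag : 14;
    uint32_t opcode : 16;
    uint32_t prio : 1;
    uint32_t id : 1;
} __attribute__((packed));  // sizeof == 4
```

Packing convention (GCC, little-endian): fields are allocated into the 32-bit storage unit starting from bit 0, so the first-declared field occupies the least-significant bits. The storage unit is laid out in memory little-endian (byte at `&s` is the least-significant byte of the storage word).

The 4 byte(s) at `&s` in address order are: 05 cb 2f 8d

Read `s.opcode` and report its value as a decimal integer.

[0]=0x05 [1]=0xcb [2]=0x2f [3]=0x8d (little-endian) → word 0x8d2fcb05
tag:14 @ bit 0 → (0x8d2fcb05>>0)&0x3fff = 0xb05
opcode:16 @ bit 14 → (0x8d2fcb05>>14)&0xffff = 0x34bf  ←
prio:1 @ bit 30 → (0x8d2fcb05>>30)&0x1 = 0x0
id:1 @ bit 31 → (0x8d2fcb05>>31)&0x1 = 0x1

13503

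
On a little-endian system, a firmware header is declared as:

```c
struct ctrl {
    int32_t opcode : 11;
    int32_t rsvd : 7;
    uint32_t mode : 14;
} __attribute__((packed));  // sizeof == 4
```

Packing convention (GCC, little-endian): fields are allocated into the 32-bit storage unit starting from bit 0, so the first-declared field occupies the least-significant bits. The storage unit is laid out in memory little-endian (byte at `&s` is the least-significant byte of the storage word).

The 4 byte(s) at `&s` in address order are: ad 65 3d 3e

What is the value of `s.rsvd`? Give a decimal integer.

44

[0]=0xad [1]=0x65 [2]=0x3d [3]=0x3e (little-endian) → word 0x3e3d65ad
opcode:11 @ bit 0 → (0x3e3d65ad>>0)&0x7ff = 0x5ad
rsvd:7 @ bit 11 → (0x3e3d65ad>>11)&0x7f = 0x2c  ←
mode:14 @ bit 18 → (0x3e3d65ad>>18)&0x3fff = 0xf8f
rsvd signed 7b, MSB=0: value = 44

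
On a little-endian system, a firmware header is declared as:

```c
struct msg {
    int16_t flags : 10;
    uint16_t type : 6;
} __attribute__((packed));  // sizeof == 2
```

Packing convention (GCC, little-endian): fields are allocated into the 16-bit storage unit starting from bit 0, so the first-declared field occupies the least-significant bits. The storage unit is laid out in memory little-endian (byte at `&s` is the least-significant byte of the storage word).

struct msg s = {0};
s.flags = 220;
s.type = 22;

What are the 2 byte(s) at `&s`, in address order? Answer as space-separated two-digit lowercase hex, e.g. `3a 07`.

dc 58

flags:10 = 220 → 0xdc << 0 → word 0x00dc
type:6 = 22 → 0x16 << 10 → word 0x58dc
word = 0x58dc → little-endian bytes:
  [0]=0xdc  [1]=0x58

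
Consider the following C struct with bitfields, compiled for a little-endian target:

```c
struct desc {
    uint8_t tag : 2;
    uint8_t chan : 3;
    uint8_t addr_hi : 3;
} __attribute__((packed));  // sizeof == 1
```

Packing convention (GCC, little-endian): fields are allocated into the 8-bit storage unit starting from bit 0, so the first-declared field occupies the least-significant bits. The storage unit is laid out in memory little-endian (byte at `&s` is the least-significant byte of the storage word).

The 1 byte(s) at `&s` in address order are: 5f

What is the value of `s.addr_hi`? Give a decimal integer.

2

[0]=0x5f (little-endian) → word 0x5f
tag:2 @ bit 0 → (0x5f>>0)&0x3 = 0x3
chan:3 @ bit 2 → (0x5f>>2)&0x7 = 0x7
addr_hi:3 @ bit 5 → (0x5f>>5)&0x7 = 0x2  ←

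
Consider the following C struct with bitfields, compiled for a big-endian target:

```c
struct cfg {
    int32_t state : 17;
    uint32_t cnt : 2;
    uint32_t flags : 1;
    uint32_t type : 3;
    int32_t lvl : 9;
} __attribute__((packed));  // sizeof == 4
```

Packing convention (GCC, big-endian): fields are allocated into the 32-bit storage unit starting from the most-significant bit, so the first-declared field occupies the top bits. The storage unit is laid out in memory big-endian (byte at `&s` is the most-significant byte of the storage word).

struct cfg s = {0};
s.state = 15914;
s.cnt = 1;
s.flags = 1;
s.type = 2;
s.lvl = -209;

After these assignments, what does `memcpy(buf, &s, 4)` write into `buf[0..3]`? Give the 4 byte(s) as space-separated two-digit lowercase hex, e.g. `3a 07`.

[15+:17] state=15914 & 0x1ffff = 0x3e2a; word=0x1f150000
[13+:2] cnt=1 & 0x3 = 0x1; word=0x1f152000
[12+:1] flags=1 & 0x1 = 0x1; word=0x1f153000
[9+:3] type=2 & 0x7 = 0x2; word=0x1f153400
[0+:9] lvl=-209 & 0x1ff = 0x12f; word=0x1f15352f
word = 0x1f15352f → big-endian bytes:
  [0]=0x1f  [1]=0x15  [2]=0x35  [3]=0x2f

1f 15 35 2f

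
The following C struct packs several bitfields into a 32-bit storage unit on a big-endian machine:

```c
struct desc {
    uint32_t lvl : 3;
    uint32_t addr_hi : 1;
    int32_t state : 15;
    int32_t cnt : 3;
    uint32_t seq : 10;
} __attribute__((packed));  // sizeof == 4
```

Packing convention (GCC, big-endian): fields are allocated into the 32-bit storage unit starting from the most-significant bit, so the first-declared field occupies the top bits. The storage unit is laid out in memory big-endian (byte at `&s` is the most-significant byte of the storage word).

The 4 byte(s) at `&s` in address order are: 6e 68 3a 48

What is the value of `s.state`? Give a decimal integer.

-3263

[0]=0x6e [1]=0x68 [2]=0x3a [3]=0x48 (big-endian) → word 0x6e683a48
lvl [29+:3] = (word>>29) & 0x7 = 3
addr_hi [28+:1] = (word>>28) & 0x1 = 0
state [13+:15] = (word>>13) & 0x7fff = 29505  ←
cnt [10+:3] = (word>>10) & 0x7 = 6
seq [0+:10] = (word>>0) & 0x3ff = 584
state signed 15b, MSB=1: 29505 - 32768 = -3263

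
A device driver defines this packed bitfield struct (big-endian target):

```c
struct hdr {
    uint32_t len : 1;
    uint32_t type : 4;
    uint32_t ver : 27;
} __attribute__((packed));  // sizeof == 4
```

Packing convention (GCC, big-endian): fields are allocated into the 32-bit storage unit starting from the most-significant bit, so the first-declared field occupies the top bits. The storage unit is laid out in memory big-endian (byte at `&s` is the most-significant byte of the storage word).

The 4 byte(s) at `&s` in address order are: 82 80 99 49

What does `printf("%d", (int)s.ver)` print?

[0]=0x82 [1]=0x80 [2]=0x99 [3]=0x49 (big-endian) → word 0x82809949
len [31+:1] = (word>>31) & 0x1 = 1
type [27+:4] = (word>>27) & 0xf = 0
ver [0+:27] = (word>>0) & 0x7ffffff = 41982281  ←

41982281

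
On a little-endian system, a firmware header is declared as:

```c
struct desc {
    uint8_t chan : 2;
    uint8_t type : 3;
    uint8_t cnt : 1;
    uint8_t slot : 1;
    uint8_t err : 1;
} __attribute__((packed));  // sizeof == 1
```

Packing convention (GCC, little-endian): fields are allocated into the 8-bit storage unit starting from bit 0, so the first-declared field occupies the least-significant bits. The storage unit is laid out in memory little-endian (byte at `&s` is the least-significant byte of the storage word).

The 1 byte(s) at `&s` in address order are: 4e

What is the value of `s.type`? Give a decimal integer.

3

[0]=0x4e (little-endian) → word 0x4e
chan:2 @ bit 0 → (0x4e>>0)&0x3 = 0x2
type:3 @ bit 2 → (0x4e>>2)&0x7 = 0x3  ←
cnt:1 @ bit 5 → (0x4e>>5)&0x1 = 0x0
slot:1 @ bit 6 → (0x4e>>6)&0x1 = 0x1
err:1 @ bit 7 → (0x4e>>7)&0x1 = 0x0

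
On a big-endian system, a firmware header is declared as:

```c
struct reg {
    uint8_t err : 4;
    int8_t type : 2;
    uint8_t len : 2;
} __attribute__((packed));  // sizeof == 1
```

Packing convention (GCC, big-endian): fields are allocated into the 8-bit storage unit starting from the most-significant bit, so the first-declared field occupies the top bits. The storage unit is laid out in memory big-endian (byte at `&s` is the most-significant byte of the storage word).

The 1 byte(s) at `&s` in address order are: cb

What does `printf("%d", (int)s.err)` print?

12

[0]=0xcb (big-endian) → word 0xcb
err:4 @ bit 4 → (0xcb>>4)&0xf = 0xc  ←
type:2 @ bit 2 → (0xcb>>2)&0x3 = 0x2
len:2 @ bit 0 → (0xcb>>0)&0x3 = 0x3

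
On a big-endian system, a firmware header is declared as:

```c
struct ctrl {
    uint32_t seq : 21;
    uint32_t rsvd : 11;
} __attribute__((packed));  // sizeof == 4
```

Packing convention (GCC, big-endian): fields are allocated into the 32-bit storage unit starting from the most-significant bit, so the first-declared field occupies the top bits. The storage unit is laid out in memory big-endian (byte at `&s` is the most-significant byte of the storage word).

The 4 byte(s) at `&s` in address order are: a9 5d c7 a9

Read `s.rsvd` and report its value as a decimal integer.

1961

[0]=0xa9 [1]=0x5d [2]=0xc7 [3]=0xa9 (big-endian) → word 0xa95dc7a9
seq:21 @ bit 11 → (0xa95dc7a9>>11)&0x1fffff = 0x152bb8
rsvd:11 @ bit 0 → (0xa95dc7a9>>0)&0x7ff = 0x7a9  ←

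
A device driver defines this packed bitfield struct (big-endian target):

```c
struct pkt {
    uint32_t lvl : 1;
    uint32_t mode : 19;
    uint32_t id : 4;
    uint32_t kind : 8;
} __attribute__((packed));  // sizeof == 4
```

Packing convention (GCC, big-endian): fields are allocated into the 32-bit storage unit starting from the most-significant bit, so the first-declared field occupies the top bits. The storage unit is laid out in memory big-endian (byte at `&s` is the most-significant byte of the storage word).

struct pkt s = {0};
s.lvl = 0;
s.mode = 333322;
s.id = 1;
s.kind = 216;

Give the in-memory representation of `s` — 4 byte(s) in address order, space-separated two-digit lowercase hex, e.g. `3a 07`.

lvl:1 = 0 → 0x0 << 31 → word 0x00000000
mode:19 = 333322 → 0x5160a << 12 → word 0x5160a000
id:4 = 1 → 0x1 << 8 → word 0x5160a100
kind:8 = 216 → 0xd8 << 0 → word 0x5160a1d8
word = 0x5160a1d8 → big-endian bytes:
  [0]=0x51  [1]=0x60  [2]=0xa1  [3]=0xd8

51 60 a1 d8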